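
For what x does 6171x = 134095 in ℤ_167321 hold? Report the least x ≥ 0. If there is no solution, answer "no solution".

no solution

gcd(6171, 167321):
167321 = 27×6171 + 704
6171 = 8×704 + 539
704 = 1×539 + 165
539 = 3×165 + 44
165 = 3×44 + 33
44 = 1×33 + 11
33 = 3×11 + 0
gcd = 11, but 11 ∤ 134095, so the congruence has no solution.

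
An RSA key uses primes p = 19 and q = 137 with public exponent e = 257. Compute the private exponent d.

1505

φ(n) = (p−1)(q−1) = 18·136 = 2448.
Need d with 257·d ≡ 1 (mod 2448). Apply the extended Euclidean algorithm:
2448 = 9×257 + 135
257 = 1×135 + 122
135 = 1×122 + 13
122 = 9×13 + 5
13 = 2×5 + 3
5 = 1×3 + 2
3 = 1×2 + 1
2 = 2×1 + 0
Back-substitute:
1 = 3 − 2
1 = −5 + 2·3
1 = 2·13 − 5·5
1 = −5·122 + 47·13
1 = 47·135 − 52·122
1 = −52·257 + 99·135
1 = 99·2448 − 943·257
So 257·(-943) ≡ 1 (mod 2448), hence d ≡ -943 ≡ 1505 (mod 2448).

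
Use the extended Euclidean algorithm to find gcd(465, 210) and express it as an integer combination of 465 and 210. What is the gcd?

15

Repeated division:
465 = 2·210 + 45
210 = 4·45 + 30
45 = 1·30 + 15
30 = 2·15 + 0
gcd(465, 210) = 15.
Working backward:
15 = 45 − 30
15 = −210 + 5·45
15 = 5·465 − 11·210
So 15 = (5)·465 + (-11)·210.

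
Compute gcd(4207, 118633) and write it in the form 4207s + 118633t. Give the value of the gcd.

Apply Euclid's algorithm to 118633 and 4207:
118633 = 28*4207 + 837
4207 = 5*837 + 22
837 = 38*22 + 1
22 = 22*1 + 0
gcd(4207, 118633) = 1.
Express as a combination:
1 = 837 − 38·22
1 = −38·4207 + 191·837
1 = 191·118633 − 5386·4207
So 1 = (191)·118633 + (-5386)·4207.

1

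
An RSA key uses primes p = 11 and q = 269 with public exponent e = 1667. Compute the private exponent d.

963

φ(n) = (p−1)(q−1) = 10·268 = 2680.
Need d with 1667·d ≡ 1 (mod 2680). Apply the extended Euclidean algorithm:
2680 = 1×1667 + 1013
1667 = 1×1013 + 654
1013 = 1×654 + 359
654 = 1×359 + 295
359 = 1×295 + 64
295 = 4×64 + 39
64 = 1×39 + 25
39 = 1×25 + 14
25 = 1×14 + 11
14 = 1×11 + 3
11 = 3×3 + 2
3 = 1×2 + 1
2 = 2×1 + 0
Back-substitute:
1 = 3 − 2
1 = −11 + 4·3
1 = 4·14 − 5·11
1 = −5·25 + 9·14
1 = 9·39 − 14·25
1 = −14·64 + 23·39
1 = 23·295 − 106·64
1 = −106·359 + 129·295
1 = 129·654 − 235·359
1 = −235·1013 + 364·654
1 = 364·1667 − 599·1013
1 = −599·2680 + 963·1667
So 1667·963 ≡ 1 (mod 2680), hence d = 963.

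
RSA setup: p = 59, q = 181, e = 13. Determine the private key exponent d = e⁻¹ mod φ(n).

φ(n) = (p−1)(q−1) = 58·180 = 10440.
Need d with 13·d ≡ 1 (mod 10440). Apply the extended Euclidean algorithm:
10440 = 803*13 + 1
13 = 13*1 + 0
Back-substitute:
1 = 10440 − 803·13
So 13·(-803) ≡ 1 (mod 10440), hence d ≡ -803 ≡ 9637 (mod 10440).

9637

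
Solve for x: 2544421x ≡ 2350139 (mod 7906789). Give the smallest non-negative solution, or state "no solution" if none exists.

First find gcd(2544421, 7906789):
7906789 = 3*2544421 + 273526
2544421 = 9*273526 + 82687
273526 = 3*82687 + 25465
82687 = 3*25465 + 6292
25465 = 4*6292 + 297
6292 = 21*297 + 55
297 = 5*55 + 22
55 = 2*22 + 11
22 = 2*11 + 0
gcd = 11 and 11 | 2350139, so solutions exist. Divide through by 11: 231311x ≡ 213649 (mod 718799).
Now find 231311⁻¹ mod 718799:
718799 = 3·231311 + 24866
231311 = 9·24866 + 7517
24866 = 3·7517 + 2315
7517 = 3·2315 + 572
2315 = 4·572 + 27
572 = 21·27 + 5
27 = 5·5 + 2
5 = 2·2 + 1
2 = 2·1 + 0
Back-substitute:
1 = 5 − 2·2
1 = −2·27 + 11·5
1 = 11·572 − 233·27
1 = −233·2315 + 943·572
1 = 943·7517 − 3062·2315
1 = −3062·24866 + 10129·7517
1 = 10129·231311 − 94223·24866
1 = −94223·718799 + 292798·231311
So 231311⁻¹ ≡ 292798 (mod 718799).
Then x ≡ 292798·213649 ≡ 360530 (mod 718799); the smallest non-negative solution is x = 360530.

360530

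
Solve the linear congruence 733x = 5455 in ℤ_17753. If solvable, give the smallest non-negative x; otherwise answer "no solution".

First find gcd(733, 17753):
17753 = 24·733 + 161
733 = 4·161 + 89
161 = 1·89 + 72
89 = 1·72 + 17
72 = 4·17 + 4
17 = 4·4 + 1
4 = 4·1 + 0
gcd = 1, so a unique solution mod 17753 exists.
Back-substitute for the Bézout coefficients:
1 = 17 − 4·4
1 = −4·72 + 17·17
1 = 17·89 − 21·72
1 = −21·161 + 38·89
1 = 38·733 − 173·161
1 = −173·17753 + 4190·733
So 733·(4190) ≡ 1 (mod 17753), giving 733⁻¹ ≡ 4190.
x ≡ 733⁻¹·5455 ≡ 4190·5455 ≡ 8339 (mod 17753).

8339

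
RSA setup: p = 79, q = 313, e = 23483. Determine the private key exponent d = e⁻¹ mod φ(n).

10499

φ(n) = (p−1)(q−1) = 78·312 = 24336.
Need d with 23483·d ≡ 1 (mod 24336). Apply the extended Euclidean algorithm:
24336 = 1×23483 + 853
23483 = 27×853 + 452
853 = 1×452 + 401
452 = 1×401 + 51
401 = 7×51 + 44
51 = 1×44 + 7
44 = 6×7 + 2
7 = 3×2 + 1
2 = 2×1 + 0
Back-substitute:
1 = 7 − 3·2
1 = −3·44 + 19·7
1 = 19·51 − 22·44
1 = −22·401 + 173·51
1 = 173·452 − 195·401
1 = −195·853 + 368·452
1 = 368·23483 − 10131·853
1 = −10131·24336 + 10499·23483
So 23483·10499 ≡ 1 (mod 24336), hence d = 10499.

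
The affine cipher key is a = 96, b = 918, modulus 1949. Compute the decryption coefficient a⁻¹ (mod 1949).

Run Euclid on (1949, 96):
1949 = 20*96 + 29
96 = 3*29 + 9
29 = 3*9 + 2
9 = 4*2 + 1
2 = 2*1 + 0
gcd = 1, so the inverse exists. Back-substitute:
1 = 9 − 4·2
1 = −4·29 + 13·9
1 = 13·96 − 43·29
1 = −43·1949 + 873·96
So 96·873 ≡ 1 (mod 1949).

873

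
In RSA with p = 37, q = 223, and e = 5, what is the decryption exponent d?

φ(n) = (p−1)(q−1) = 36·222 = 7992.
Need d with 5·d ≡ 1 (mod 7992). Apply the extended Euclidean algorithm:
7992 = 1598*5 + 2
5 = 2*2 + 1
2 = 2*1 + 0
Back-substitute:
1 = 5 − 2·2
1 = −2·7992 + 3197·5
So 5·3197 ≡ 1 (mod 7992), hence d = 3197.

3197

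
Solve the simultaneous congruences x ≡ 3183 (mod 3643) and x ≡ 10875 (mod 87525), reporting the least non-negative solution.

126484500

Write x = 3183 + 3643·k. Then 3643·k ≡ 10875 − 3183 ≡ 7692 (mod 87525).
Need 3643⁻¹ mod 87525. Extended Euclid on (87525, 3643):
87525 = 24*3643 + 93
3643 = 39*93 + 16
93 = 5*16 + 13
16 = 1*13 + 3
13 = 4*3 + 1
3 = 3*1 + 0
Back-substitute:
1 = 13 − 4·3
1 = −4·16 + 5·13
1 = 5·93 − 29·16
1 = −29·3643 + 1136·93
1 = 1136·87525 − 27293·3643
3643⁻¹ ≡ 60232 (mod 87525), so k ≡ 60232·7692 ≡ 34719 (mod 87525).
x = 3183 + 3643·34719 = 126484500.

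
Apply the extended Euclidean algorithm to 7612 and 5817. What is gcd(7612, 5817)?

1

Apply Euclid's algorithm to 7612 and 5817:
7612 = 1×5817 + 1795
5817 = 3×1795 + 432
1795 = 4×432 + 67
432 = 6×67 + 30
67 = 2×30 + 7
30 = 4×7 + 2
7 = 3×2 + 1
2 = 2×1 + 0
gcd(7612, 5817) = 1.
Back-substituting:
1 = 7 − 3·2
1 = −3·30 + 13·7
1 = 13·67 − 29·30
1 = −29·432 + 187·67
1 = 187·1795 − 777·432
1 = −777·5817 + 2518·1795
1 = 2518·7612 − 3295·5817
So 1 = (2518)·7612 + (-3295)·5817.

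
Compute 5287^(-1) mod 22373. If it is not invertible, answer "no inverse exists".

15031

Run Euclid on (22373, 5287):
22373 = 4×5287 + 1225
5287 = 4×1225 + 387
1225 = 3×387 + 64
387 = 6×64 + 3
64 = 21×3 + 1
3 = 3×1 + 0
The gcd is 1. Working backward:
1 = 64 − 21·3
1 = −21·387 + 127·64
1 = 127·1225 − 402·387
1 = −402·5287 + 1735·1225
1 = 1735·22373 − 7342·5287
Thus 5287·(-7342) ≡ 1 (mod 22373); reducing, -7342 mod 22373 = 15031.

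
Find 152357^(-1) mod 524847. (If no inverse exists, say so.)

Apply the Euclidean algorithm to 524847 and 152357:
524847 = 3*152357 + 67776
152357 = 2*67776 + 16805
67776 = 4*16805 + 556
16805 = 30*556 + 125
556 = 4*125 + 56
125 = 2*56 + 13
56 = 4*13 + 4
13 = 3*4 + 1
4 = 4*1 + 0
The gcd is 1. Working backward:
1 = 13 − 3·4
1 = −3·56 + 13·13
1 = 13·125 − 29·56
1 = −29·556 + 129·125
1 = 129·16805 − 3899·556
1 = −3899·67776 + 15725·16805
1 = 15725·152357 − 35349·67776
1 = −35349·524847 + 121772·152357
So 152357·121772 ≡ 1 (mod 524847).

121772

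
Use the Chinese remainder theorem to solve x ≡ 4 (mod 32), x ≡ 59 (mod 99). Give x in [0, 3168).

356

Write x = 4 + 32·k. Then 32·k ≡ 59 − 4 ≡ 55 (mod 99).
Need 32⁻¹ mod 99. Extended Euclid on (99, 32):
99 = 3·32 + 3
32 = 10·3 + 2
3 = 1·2 + 1
2 = 2·1 + 0
Back-substitute:
1 = 3 − 2
1 = −32 + 11·3
1 = 11·99 − 34·32
32⁻¹ ≡ 65 (mod 99), so k ≡ 65·55 ≡ 11 (mod 99).
x = 4 + 32·11 = 356.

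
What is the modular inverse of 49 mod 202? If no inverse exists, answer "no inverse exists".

gcd(202, 49) by repeated division:
202 = 4×49 + 6
49 = 8×6 + 1
6 = 6×1 + 0
Since gcd(49, 202) = 1, back-substitute to write 1 as a combination:
1 = 49 − 8·6
1 = −8·202 + 33·49
So 49·33 ≡ 1 (mod 202).

33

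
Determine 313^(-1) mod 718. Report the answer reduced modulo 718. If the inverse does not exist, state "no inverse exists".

39

Run Euclid on (718, 313):
718 = 2*313 + 92
313 = 3*92 + 37
92 = 2*37 + 18
37 = 2*18 + 1
18 = 18*1 + 0
Since gcd(313, 718) = 1, back-substitute to write 1 as a combination:
1 = 37 − 2·18
1 = −2·92 + 5·37
1 = 5·313 − 17·92
1 = −17·718 + 39·313
So 313·39 ≡ 1 (mod 718).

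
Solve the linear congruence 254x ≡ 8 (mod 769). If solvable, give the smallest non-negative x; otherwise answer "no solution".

First find gcd(254, 769):
769 = 3*254 + 7
254 = 36*7 + 2
7 = 3*2 + 1
2 = 2*1 + 0
gcd = 1, so a unique solution mod 769 exists.
Back-substitute for the Bézout coefficients:
1 = 7 − 3·2
1 = −3·254 + 109·7
1 = 109·769 − 330·254
So 254·(-330) ≡ 1 (mod 769), giving 254⁻¹ ≡ 439.
x ≡ 254⁻¹·8 ≡ 439·8 ≡ 436 (mod 769).

436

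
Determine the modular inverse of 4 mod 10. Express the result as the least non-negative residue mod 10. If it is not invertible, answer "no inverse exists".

no inverse exists

Compute gcd(4, 10):
10 = 2*4 + 2
4 = 2*2 + 0
The gcd is 2, not 1, hence no inverse exists.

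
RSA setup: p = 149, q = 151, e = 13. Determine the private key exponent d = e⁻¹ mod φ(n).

φ(n) = (p−1)(q−1) = 148·150 = 22200.
Need d with 13·d ≡ 1 (mod 22200). Apply the extended Euclidean algorithm:
22200 = 1707×13 + 9
13 = 1×9 + 4
9 = 2×4 + 1
4 = 4×1 + 0
Back-substitute:
1 = 9 − 2·4
1 = −2·13 + 3·9
1 = 3·22200 − 5123·13
So 13·(-5123) ≡ 1 (mod 22200), hence d ≡ -5123 ≡ 17077 (mod 22200).

17077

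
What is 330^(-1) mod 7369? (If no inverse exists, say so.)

Run Euclid on (7369, 330):
7369 = 22×330 + 109
330 = 3×109 + 3
109 = 36×3 + 1
3 = 3×1 + 0
Since gcd(330, 7369) = 1, back-substitute to write 1 as a combination:
1 = 109 − 36·3
1 = −36·330 + 109·109
1 = 109·7369 − 2434·330
Hence 330⁻¹ ≡ -2434 ≡ 4935 (mod 7369).

4935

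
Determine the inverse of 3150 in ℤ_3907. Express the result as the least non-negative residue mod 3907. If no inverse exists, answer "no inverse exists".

1249

Apply the Euclidean algorithm to 3907 and 3150:
3907 = 1×3150 + 757
3150 = 4×757 + 122
757 = 6×122 + 25
122 = 4×25 + 22
25 = 1×22 + 3
22 = 7×3 + 1
3 = 3×1 + 0
gcd = 1, so the inverse exists. Back-substitute:
1 = 22 − 7·3
1 = −7·25 + 8·22
1 = 8·122 − 39·25
1 = −39·757 + 242·122
1 = 242·3150 − 1007·757
1 = −1007·3907 + 1249·3150
So 3150·1249 ≡ 1 (mod 3907).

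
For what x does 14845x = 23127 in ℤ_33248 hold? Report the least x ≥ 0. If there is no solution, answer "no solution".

First find gcd(14845, 33248):
33248 = 2·14845 + 3558
14845 = 4·3558 + 613
3558 = 5·613 + 493
613 = 1·493 + 120
493 = 4·120 + 13
120 = 9·13 + 3
13 = 4·3 + 1
3 = 3·1 + 0
gcd = 1, so a unique solution mod 33248 exists.
Back-substitute for the Bézout coefficients:
1 = 13 − 4·3
1 = −4·120 + 37·13
1 = 37·493 − 152·120
1 = −152·613 + 189·493
1 = 189·3558 − 1097·613
1 = −1097·14845 + 4577·3558
1 = 4577·33248 − 10251·14845
So 14845·(-10251) ≡ 1 (mod 33248), giving 14845⁻¹ ≡ 22997.
x ≡ 14845⁻¹·23127 ≡ 22997·23127 ≡ 16611 (mod 33248).

16611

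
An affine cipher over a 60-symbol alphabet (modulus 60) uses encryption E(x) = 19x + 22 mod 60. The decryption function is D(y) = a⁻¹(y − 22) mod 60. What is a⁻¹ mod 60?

19

Run Euclid on (60, 19):
60 = 3·19 + 3
19 = 6·3 + 1
3 = 3·1 + 0
gcd = 1, so the inverse exists. Back-substitute:
1 = 19 − 6·3
1 = −6·60 + 19·19
So 19·19 ≡ 1 (mod 60).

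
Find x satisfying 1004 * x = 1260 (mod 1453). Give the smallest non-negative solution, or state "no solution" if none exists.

First find gcd(1004, 1453):
1453 = 1·1004 + 449
1004 = 2·449 + 106
449 = 4·106 + 25
106 = 4·25 + 6
25 = 4·6 + 1
6 = 6·1 + 0
gcd = 1, so a unique solution mod 1453 exists.
Back-substitute for the Bézout coefficients:
1 = 25 − 4·6
1 = −4·106 + 17·25
1 = 17·449 − 72·106
1 = −72·1004 + 161·449
1 = 161·1453 − 233·1004
So 1004·(-233) ≡ 1 (mod 1453), giving 1004⁻¹ ≡ 1220.
x ≡ 1004⁻¹·1260 ≡ 1220·1260 ≡ 1379 (mod 1453).

1379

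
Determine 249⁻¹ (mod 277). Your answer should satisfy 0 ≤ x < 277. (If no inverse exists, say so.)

Apply the Euclidean algorithm to 277 and 249:
277 = 1·249 + 28
249 = 8·28 + 25
28 = 1·25 + 3
25 = 8·3 + 1
3 = 3·1 + 0
The gcd is 1. Working backward:
1 = 25 − 8·3
1 = −8·28 + 9·25
1 = 9·249 − 80·28
1 = −80·277 + 89·249
So 249·89 ≡ 1 (mod 277).

89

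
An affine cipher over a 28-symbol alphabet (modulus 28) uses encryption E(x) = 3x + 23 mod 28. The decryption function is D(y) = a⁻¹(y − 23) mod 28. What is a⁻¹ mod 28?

Run Euclid on (28, 3):
28 = 9·3 + 1
3 = 3·1 + 0
Since gcd(3, 28) = 1, back-substitute to write 1 as a combination:
1 = 28 − 9·3
Hence 3⁻¹ ≡ -9 ≡ 19 (mod 28).

19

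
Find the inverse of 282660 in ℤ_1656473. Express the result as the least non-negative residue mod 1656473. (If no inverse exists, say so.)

Euclidean algorithm on 1656473, 282660:
1656473 = 5*282660 + 243173
282660 = 1*243173 + 39487
243173 = 6*39487 + 6251
39487 = 6*6251 + 1981
6251 = 3*1981 + 308
1981 = 6*308 + 133
308 = 2*133 + 42
133 = 3*42 + 7
42 = 6*7 + 0
Since gcd = 7 > 1, 282660 is not a unit mod 1656473.

no inverse exists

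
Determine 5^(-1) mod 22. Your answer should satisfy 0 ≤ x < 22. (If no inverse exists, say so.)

9

Apply the Euclidean algorithm to 22 and 5:
22 = 4×5 + 2
5 = 2×2 + 1
2 = 2×1 + 0
The gcd is 1. Working backward:
1 = 5 − 2·2
1 = −2·22 + 9·5
So 5·9 ≡ 1 (mod 22).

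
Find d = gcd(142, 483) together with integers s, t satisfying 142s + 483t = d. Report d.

1

Repeated division:
483 = 3·142 + 57
142 = 2·57 + 28
57 = 2·28 + 1
28 = 28·1 + 0
gcd(142, 483) = 1.
Working backward:
1 = 57 − 2·28
1 = −2·142 + 5·57
1 = 5·483 − 17·142
So 1 = (5)·483 + (-17)·142.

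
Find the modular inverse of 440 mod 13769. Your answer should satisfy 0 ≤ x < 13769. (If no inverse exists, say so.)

Apply the Euclidean algorithm to 13769 and 440:
13769 = 31×440 + 129
440 = 3×129 + 53
129 = 2×53 + 23
53 = 2×23 + 7
23 = 3×7 + 2
7 = 3×2 + 1
2 = 2×1 + 0
gcd = 1, so the inverse exists. Back-substitute:
1 = 7 − 3·2
1 = −3·23 + 10·7
1 = 10·53 − 23·23
1 = −23·129 + 56·53
1 = 56·440 − 191·129
1 = −191·13769 + 5977·440
So 440·5977 ≡ 1 (mod 13769).

5977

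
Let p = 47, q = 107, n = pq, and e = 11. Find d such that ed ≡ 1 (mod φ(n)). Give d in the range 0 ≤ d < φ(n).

φ(n) = (p−1)(q−1) = 46·106 = 4876.
Need d with 11·d ≡ 1 (mod 4876). Apply the extended Euclidean algorithm:
4876 = 443×11 + 3
11 = 3×3 + 2
3 = 1×2 + 1
2 = 2×1 + 0
Back-substitute:
1 = 3 − 2
1 = −11 + 4·3
1 = 4·4876 − 1773·11
So 11·(-1773) ≡ 1 (mod 4876), hence d ≡ -1773 ≡ 3103 (mod 4876).

3103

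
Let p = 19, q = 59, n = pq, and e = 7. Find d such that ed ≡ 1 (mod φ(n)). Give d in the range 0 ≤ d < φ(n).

895

φ(n) = (p−1)(q−1) = 18·58 = 1044.
Need d with 7·d ≡ 1 (mod 1044). Apply the extended Euclidean algorithm:
1044 = 149×7 + 1
7 = 7×1 + 0
Back-substitute:
1 = 1044 − 149·7
So 7·(-149) ≡ 1 (mod 1044), hence d ≡ -149 ≡ 895 (mod 1044).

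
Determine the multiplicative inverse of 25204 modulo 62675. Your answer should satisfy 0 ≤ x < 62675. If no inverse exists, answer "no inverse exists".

Extended Euclidean algorithm:
62675 = 2×25204 + 12267
25204 = 2×12267 + 670
12267 = 18×670 + 207
670 = 3×207 + 49
207 = 4×49 + 11
49 = 4×11 + 5
11 = 2×5 + 1
5 = 5×1 + 0
The gcd is 1. Working backward:
1 = 11 − 2·5
1 = −2·49 + 9·11
1 = 9·207 − 38·49
1 = −38·670 + 123·207
1 = 123·12267 − 2252·670
1 = −2252·25204 + 4627·12267
1 = 4627·62675 − 11506·25204
Hence 25204⁻¹ ≡ -11506 ≡ 51169 (mod 62675).

51169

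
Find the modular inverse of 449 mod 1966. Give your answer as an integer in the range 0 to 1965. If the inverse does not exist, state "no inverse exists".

Run Euclid on (1966, 449):
1966 = 4×449 + 170
449 = 2×170 + 109
170 = 1×109 + 61
109 = 1×61 + 48
61 = 1×48 + 13
48 = 3×13 + 9
13 = 1×9 + 4
9 = 2×4 + 1
4 = 4×1 + 0
The gcd is 1. Working backward:
1 = 9 − 2·4
1 = −2·13 + 3·9
1 = 3·48 − 11·13
1 = −11·61 + 14·48
1 = 14·109 − 25·61
1 = −25·170 + 39·109
1 = 39·449 − 103·170
1 = −103·1966 + 451·449
So 449·451 ≡ 1 (mod 1966).

451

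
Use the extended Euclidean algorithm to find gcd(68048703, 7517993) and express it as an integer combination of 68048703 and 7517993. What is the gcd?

Euclidean algorithm:
68048703 = 9·7517993 + 386766
7517993 = 19·386766 + 169439
386766 = 2·169439 + 47888
169439 = 3·47888 + 25775
47888 = 1·25775 + 22113
25775 = 1·22113 + 3662
22113 = 6·3662 + 141
3662 = 25·141 + 137
141 = 1·137 + 4
137 = 34·4 + 1
4 = 4·1 + 0
gcd(68048703, 7517993) = 1.
Working backward:
1 = 137 − 34·4
1 = −34·141 + 35·137
1 = 35·3662 − 909·141
1 = −909·22113 + 5489·3662
1 = 5489·25775 − 6398·22113
1 = −6398·47888 + 11887·25775
1 = 11887·169439 − 42059·47888
1 = −42059·386766 + 96005·169439
1 = 96005·7517993 − 1866154·386766
1 = −1866154·68048703 + 16891391·7517993
So 1 = (-1866154)·68048703 + (16891391)·7517993.

1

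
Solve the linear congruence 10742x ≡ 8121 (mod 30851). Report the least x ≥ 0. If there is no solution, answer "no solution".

First find gcd(10742, 30851):
30851 = 2·10742 + 9367
10742 = 1·9367 + 1375
9367 = 6·1375 + 1117
1375 = 1·1117 + 258
1117 = 4·258 + 85
258 = 3·85 + 3
85 = 28·3 + 1
3 = 3·1 + 0
gcd = 1, so a unique solution mod 30851 exists.
Back-substitute for the Bézout coefficients:
1 = 85 − 28·3
1 = −28·258 + 85·85
1 = 85·1117 − 368·258
1 = −368·1375 + 453·1117
1 = 453·9367 − 3086·1375
1 = −3086·10742 + 3539·9367
1 = 3539·30851 − 10164·10742
So 10742·(-10164) ≡ 1 (mod 30851), giving 10742⁻¹ ≡ 20687.
x ≡ 10742⁻¹·8121 ≡ 20687·8121 ≡ 15432 (mod 30851).

15432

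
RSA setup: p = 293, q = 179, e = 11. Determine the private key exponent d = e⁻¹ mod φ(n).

47251

φ(n) = (p−1)(q−1) = 292·178 = 51976.
Need d with 11·d ≡ 1 (mod 51976). Apply the extended Euclidean algorithm:
51976 = 4725*11 + 1
11 = 11*1 + 0
Back-substitute:
1 = 51976 − 4725·11
So 11·(-4725) ≡ 1 (mod 51976), hence d ≡ -4725 ≡ 47251 (mod 51976).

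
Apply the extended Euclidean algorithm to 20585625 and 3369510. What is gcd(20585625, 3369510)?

15

Apply Euclid's algorithm to 20585625 and 3369510:
20585625 = 6·3369510 + 368565
3369510 = 9·368565 + 52425
368565 = 7·52425 + 1590
52425 = 32·1590 + 1545
1590 = 1·1545 + 45
1545 = 34·45 + 15
45 = 3·15 + 0
gcd(20585625, 3369510) = 15.
Back-substituting:
15 = 1545 − 34·45
15 = −34·1590 + 35·1545
15 = 35·52425 − 1154·1590
15 = −1154·368565 + 8113·52425
15 = 8113·3369510 − 74171·368565
15 = −74171·20585625 + 453139·3369510
So 15 = (-74171)·20585625 + (453139)·3369510.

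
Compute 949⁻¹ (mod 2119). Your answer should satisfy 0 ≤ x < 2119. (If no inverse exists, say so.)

no inverse exists

Euclidean algorithm on 2119, 949:
2119 = 2×949 + 221
949 = 4×221 + 65
221 = 3×65 + 26
65 = 2×26 + 13
26 = 2×13 + 0
gcd(949, 2119) = 13 ≠ 1, so 949 has no multiplicative inverse modulo 2119.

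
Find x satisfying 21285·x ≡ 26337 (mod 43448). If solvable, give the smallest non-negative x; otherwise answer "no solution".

25029

First find gcd(21285, 43448):
43448 = 2×21285 + 878
21285 = 24×878 + 213
878 = 4×213 + 26
213 = 8×26 + 5
26 = 5×5 + 1
5 = 5×1 + 0
gcd = 1, so a unique solution mod 43448 exists.
Back-substitute for the Bézout coefficients:
1 = 26 − 5·5
1 = −5·213 + 41·26
1 = 41·878 − 169·213
1 = −169·21285 + 4097·878
1 = 4097·43448 − 8363·21285
So 21285·(-8363) ≡ 1 (mod 43448), giving 21285⁻¹ ≡ 35085.
x ≡ 21285⁻¹·26337 ≡ 35085·26337 ≡ 25029 (mod 43448).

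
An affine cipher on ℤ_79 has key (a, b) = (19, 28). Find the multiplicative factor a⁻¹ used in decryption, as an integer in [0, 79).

gcd(79, 19) by repeated division:
79 = 4×19 + 3
19 = 6×3 + 1
3 = 3×1 + 0
The gcd is 1. Working backward:
1 = 19 − 6·3
1 = −6·79 + 25·19
So 19·25 ≡ 1 (mod 79).

25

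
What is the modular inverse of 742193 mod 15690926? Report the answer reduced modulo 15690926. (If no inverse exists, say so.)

15040535

gcd(15690926, 742193) by repeated division:
15690926 = 21·742193 + 104873
742193 = 7·104873 + 8082
104873 = 12·8082 + 7889
8082 = 1·7889 + 193
7889 = 40·193 + 169
193 = 1·169 + 24
169 = 7·24 + 1
24 = 24·1 + 0
Since gcd(742193, 15690926) = 1, back-substitute to write 1 as a combination:
1 = 169 − 7·24
1 = −7·193 + 8·169
1 = 8·7889 − 327·193
1 = −327·8082 + 335·7889
1 = 335·104873 − 4347·8082
1 = −4347·742193 + 30764·104873
1 = 30764·15690926 − 650391·742193
So 742193·(-650391) ≡ 1 (mod 15690926), and -650391 ≡ 15040535 (mod 15690926).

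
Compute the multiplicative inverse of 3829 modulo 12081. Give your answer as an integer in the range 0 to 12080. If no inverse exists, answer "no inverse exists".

Extended Euclidean algorithm:
12081 = 3·3829 + 594
3829 = 6·594 + 265
594 = 2·265 + 64
265 = 4·64 + 9
64 = 7·9 + 1
9 = 9·1 + 0
Since gcd(3829, 12081) = 1, back-substitute to write 1 as a combination:
1 = 64 − 7·9
1 = −7·265 + 29·64
1 = 29·594 − 65·265
1 = −65·3829 + 419·594
1 = 419·12081 − 1322·3829
Thus 3829·(-1322) ≡ 1 (mod 12081); reducing, -1322 mod 12081 = 10759.

10759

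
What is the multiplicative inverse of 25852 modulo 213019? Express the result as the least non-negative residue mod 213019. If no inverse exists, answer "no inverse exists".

Extended Euclidean algorithm:
213019 = 8*25852 + 6203
25852 = 4*6203 + 1040
6203 = 5*1040 + 1003
1040 = 1*1003 + 37
1003 = 27*37 + 4
37 = 9*4 + 1
4 = 4*1 + 0
The gcd is 1. Working backward:
1 = 37 − 9·4
1 = −9·1003 + 244·37
1 = 244·1040 − 253·1003
1 = −253·6203 + 1509·1040
1 = 1509·25852 − 6289·6203
1 = −6289·213019 + 51821·25852
So 25852·51821 ≡ 1 (mod 213019).

51821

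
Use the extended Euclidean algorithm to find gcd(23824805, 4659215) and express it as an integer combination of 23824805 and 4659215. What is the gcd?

Apply Euclid's algorithm to 23824805 and 4659215:
23824805 = 5*4659215 + 528730
4659215 = 8*528730 + 429375
528730 = 1*429375 + 99355
429375 = 4*99355 + 31955
99355 = 3*31955 + 3490
31955 = 9*3490 + 545
3490 = 6*545 + 220
545 = 2*220 + 105
220 = 2*105 + 10
105 = 10*10 + 5
10 = 2*5 + 0
gcd(23824805, 4659215) = 5.
Working backward:
5 = 105 − 10·10
5 = −10·220 + 21·105
5 = 21·545 − 52·220
5 = −52·3490 + 333·545
5 = 333·31955 − 3049·3490
5 = −3049·99355 + 9480·31955
5 = 9480·429375 − 40969·99355
5 = −40969·528730 + 50449·429375
5 = 50449·4659215 − 444561·528730
5 = −444561·23824805 + 2273254·4659215
So 5 = (-444561)·23824805 + (2273254)·4659215.

5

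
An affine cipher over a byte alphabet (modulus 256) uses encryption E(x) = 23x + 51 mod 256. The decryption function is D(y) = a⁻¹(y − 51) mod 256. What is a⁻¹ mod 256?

gcd(256, 23) by repeated division:
256 = 11·23 + 3
23 = 7·3 + 2
3 = 1·2 + 1
2 = 2·1 + 0
Since gcd(23, 256) = 1, back-substitute to write 1 as a combination:
1 = 3 − 2
1 = −23 + 8·3
1 = 8·256 − 89·23
Thus 23·(-89) ≡ 1 (mod 256); reducing, -89 mod 256 = 167.

167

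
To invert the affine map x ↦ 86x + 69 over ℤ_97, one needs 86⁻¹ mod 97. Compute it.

Extended Euclidean algorithm:
97 = 1·86 + 11
86 = 7·11 + 9
11 = 1·9 + 2
9 = 4·2 + 1
2 = 2·1 + 0
gcd = 1, so the inverse exists. Back-substitute:
1 = 9 − 4·2
1 = −4·11 + 5·9
1 = 5·86 − 39·11
1 = −39·97 + 44·86
So 86·44 ≡ 1 (mod 97).

44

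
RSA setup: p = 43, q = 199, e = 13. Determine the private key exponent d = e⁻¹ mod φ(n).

φ(n) = (p−1)(q−1) = 42·198 = 8316.
Need d with 13·d ≡ 1 (mod 8316). Apply the extended Euclidean algorithm:
8316 = 639·13 + 9
13 = 1·9 + 4
9 = 2·4 + 1
4 = 4·1 + 0
Back-substitute:
1 = 9 − 2·4
1 = −2·13 + 3·9
1 = 3·8316 − 1919·13
So 13·(-1919) ≡ 1 (mod 8316), hence d ≡ -1919 ≡ 6397 (mod 8316).

6397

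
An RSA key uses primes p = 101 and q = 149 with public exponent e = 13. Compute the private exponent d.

2277

φ(n) = (p−1)(q−1) = 100·148 = 14800.
Need d with 13·d ≡ 1 (mod 14800). Apply the extended Euclidean algorithm:
14800 = 1138*13 + 6
13 = 2*6 + 1
6 = 6*1 + 0
Back-substitute:
1 = 13 − 2·6
1 = −2·14800 + 2277·13
So 13·2277 ≡ 1 (mod 14800), hence d = 2277.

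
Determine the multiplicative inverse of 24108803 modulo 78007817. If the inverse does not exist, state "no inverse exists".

59640911

gcd(78007817, 24108803) by repeated division:
78007817 = 3×24108803 + 5681408
24108803 = 4×5681408 + 1383171
5681408 = 4×1383171 + 148724
1383171 = 9×148724 + 44655
148724 = 3×44655 + 14759
44655 = 3×14759 + 378
14759 = 39×378 + 17
378 = 22×17 + 4
17 = 4×4 + 1
4 = 4×1 + 0
gcd = 1, so the inverse exists. Back-substitute:
1 = 17 − 4·4
1 = −4·378 + 89·17
1 = 89·14759 − 3475·378
1 = −3475·44655 + 10514·14759
1 = 10514·148724 − 35017·44655
1 = −35017·1383171 + 325667·148724
1 = 325667·5681408 − 1337685·1383171
1 = −1337685·24108803 + 5676407·5681408
1 = 5676407·78007817 − 18366906·24108803
Thus 24108803·(-18366906) ≡ 1 (mod 78007817); reducing, -18366906 mod 78007817 = 59640911.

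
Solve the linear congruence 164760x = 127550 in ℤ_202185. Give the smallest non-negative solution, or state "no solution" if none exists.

no solution

gcd(164760, 202185):
202185 = 1×164760 + 37425
164760 = 4×37425 + 15060
37425 = 2×15060 + 7305
15060 = 2×7305 + 450
7305 = 16×450 + 105
450 = 4×105 + 30
105 = 3×30 + 15
30 = 2×15 + 0
gcd = 15, but 15 ∤ 127550, so the congruence has no solution.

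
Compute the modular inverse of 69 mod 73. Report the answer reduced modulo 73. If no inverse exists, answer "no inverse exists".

18

Extended Euclidean algorithm:
73 = 1·69 + 4
69 = 17·4 + 1
4 = 4·1 + 0
The gcd is 1. Working backward:
1 = 69 − 17·4
1 = −17·73 + 18·69
So 69·18 ≡ 1 (mod 73).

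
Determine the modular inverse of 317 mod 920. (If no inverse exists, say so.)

Run Euclid on (920, 317):
920 = 2*317 + 286
317 = 1*286 + 31
286 = 9*31 + 7
31 = 4*7 + 3
7 = 2*3 + 1
3 = 3*1 + 0
The gcd is 1. Working backward:
1 = 7 − 2·3
1 = −2·31 + 9·7
1 = 9·286 − 83·31
1 = −83·317 + 92·286
1 = 92·920 − 267·317
Thus 317·(-267) ≡ 1 (mod 920); reducing, -267 mod 920 = 653.

653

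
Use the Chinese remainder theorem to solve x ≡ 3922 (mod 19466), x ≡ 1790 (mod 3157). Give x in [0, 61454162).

19158466

Write x = 3922 + 19466·k. Then 19466·k ≡ 1790 − 3922 ≡ 1025 (mod 3157).
Need 19466⁻¹ mod 3157. Extended Euclid on (3157, 524):
3157 = 6×524 + 13
524 = 40×13 + 4
13 = 3×4 + 1
4 = 4×1 + 0
Back-substitute:
1 = 13 − 3·4
1 = −3·524 + 121·13
1 = 121·3157 − 729·524
19466⁻¹ ≡ 2428 (mod 3157), so k ≡ 2428·1025 ≡ 984 (mod 3157).
x = 3922 + 19466·984 = 19158466.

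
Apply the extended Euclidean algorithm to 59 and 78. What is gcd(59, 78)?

Apply Euclid's algorithm to 78 and 59:
78 = 1·59 + 19
59 = 3·19 + 2
19 = 9·2 + 1
2 = 2·1 + 0
gcd(59, 78) = 1.
Express as a combination:
1 = 19 − 9·2
1 = −9·59 + 28·19
1 = 28·78 − 37·59
So 1 = (28)·78 + (-37)·59.

1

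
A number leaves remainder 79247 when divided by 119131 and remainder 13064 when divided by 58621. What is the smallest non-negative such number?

Write x = 79247 + 119131·k. Then 119131·k ≡ 13064 − 79247 ≡ 51059 (mod 58621).
Need 119131⁻¹ mod 58621. Extended Euclid on (58621, 1889):
58621 = 31*1889 + 62
1889 = 30*62 + 29
62 = 2*29 + 4
29 = 7*4 + 1
4 = 4*1 + 0
Back-substitute:
1 = 29 − 7·4
1 = −7·62 + 15·29
1 = 15·1889 − 457·62
1 = −457·58621 + 14182·1889
119131⁻¹ ≡ 14182 (mod 58621), so k ≡ 14182·51059 ≡ 32146 (mod 58621).
x = 79247 + 119131·32146 = 3829664373.

3829664373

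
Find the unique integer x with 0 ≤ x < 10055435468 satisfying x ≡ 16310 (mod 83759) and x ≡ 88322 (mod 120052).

7286044202

Write x = 16310 + 83759·k. Then 83759·k ≡ 88322 − 16310 ≡ 72012 (mod 120052).
Need 83759⁻¹ mod 120052. Extended Euclid on (120052, 83759):
120052 = 1×83759 + 36293
83759 = 2×36293 + 11173
36293 = 3×11173 + 2774
11173 = 4×2774 + 77
2774 = 36×77 + 2
77 = 38×2 + 1
2 = 2×1 + 0
Back-substitute:
1 = 77 − 38·2
1 = −38·2774 + 1369·77
1 = 1369·11173 − 5514·2774
1 = −5514·36293 + 17911·11173
1 = 17911·83759 − 41336·36293
1 = −41336·120052 + 59247·83759
83759⁻¹ ≡ 59247 (mod 120052), so k ≡ 59247·72012 ≡ 86988 (mod 120052).
x = 16310 + 83759·86988 = 7286044202.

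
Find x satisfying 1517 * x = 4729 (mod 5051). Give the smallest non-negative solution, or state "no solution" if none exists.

First find gcd(1517, 5051):
5051 = 3·1517 + 500
1517 = 3·500 + 17
500 = 29·17 + 7
17 = 2·7 + 3
7 = 2·3 + 1
3 = 3·1 + 0
gcd = 1, so a unique solution mod 5051 exists.
Back-substitute for the Bézout coefficients:
1 = 7 − 2·3
1 = −2·17 + 5·7
1 = 5·500 − 147·17
1 = −147·1517 + 446·500
1 = 446·5051 − 1485·1517
So 1517·(-1485) ≡ 1 (mod 5051), giving 1517⁻¹ ≡ 3566.
x ≡ 1517⁻¹·4729 ≡ 3566·4729 ≡ 3376 (mod 5051).

3376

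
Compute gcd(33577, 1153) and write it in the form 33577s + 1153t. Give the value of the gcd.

Apply Euclid's algorithm to 33577 and 1153:
33577 = 29·1153 + 140
1153 = 8·140 + 33
140 = 4·33 + 8
33 = 4·8 + 1
8 = 8·1 + 0
gcd(33577, 1153) = 1.
Back-substituting:
1 = 33 − 4·8
1 = −4·140 + 17·33
1 = 17·1153 − 140·140
1 = −140·33577 + 4077·1153
So 1 = (-140)·33577 + (4077)·1153.

1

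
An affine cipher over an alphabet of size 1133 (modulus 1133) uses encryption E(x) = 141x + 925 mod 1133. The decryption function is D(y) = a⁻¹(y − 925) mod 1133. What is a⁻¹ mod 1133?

225

gcd(1133, 141) by repeated division:
1133 = 8·141 + 5
141 = 28·5 + 1
5 = 5·1 + 0
Since gcd(141, 1133) = 1, back-substitute to write 1 as a combination:
1 = 141 − 28·5
1 = −28·1133 + 225·141
So 141·225 ≡ 1 (mod 1133).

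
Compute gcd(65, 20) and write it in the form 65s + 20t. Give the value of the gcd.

5

Euclidean algorithm:
65 = 3×20 + 5
20 = 4×5 + 0
gcd(65, 20) = 5.
Back-substituting:
5 = 65 − 3·20
So 5 = (1)·65 + (-3)·20.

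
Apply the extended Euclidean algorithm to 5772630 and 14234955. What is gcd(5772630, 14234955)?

15

Apply Euclid's algorithm to 14234955 and 5772630:
14234955 = 2·5772630 + 2689695
5772630 = 2·2689695 + 393240
2689695 = 6·393240 + 330255
393240 = 1·330255 + 62985
330255 = 5·62985 + 15330
62985 = 4·15330 + 1665
15330 = 9·1665 + 345
1665 = 4·345 + 285
345 = 1·285 + 60
285 = 4·60 + 45
60 = 1·45 + 15
45 = 3·15 + 0
gcd(5772630, 14234955) = 15.
Working backward:
15 = 60 − 45
15 = −285 + 5·60
15 = 5·345 − 6·285
15 = −6·1665 + 29·345
15 = 29·15330 − 267·1665
15 = −267·62985 + 1097·15330
15 = 1097·330255 − 5752·62985
15 = −5752·393240 + 6849·330255
15 = 6849·2689695 − 46846·393240
15 = −46846·5772630 + 100541·2689695
15 = 100541·14234955 − 247928·5772630
So 15 = (100541)·14234955 + (-247928)·5772630.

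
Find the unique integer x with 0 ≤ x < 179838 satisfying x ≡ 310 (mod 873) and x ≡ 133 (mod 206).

Write x = 310 + 873·k. Then 873·k ≡ 133 − 310 ≡ 29 (mod 206).
Need 873⁻¹ mod 206. Extended Euclid on (206, 49):
206 = 4×49 + 10
49 = 4×10 + 9
10 = 1×9 + 1
9 = 9×1 + 0
Back-substitute:
1 = 10 − 9
1 = −49 + 5·10
1 = 5·206 − 21·49
873⁻¹ ≡ 185 (mod 206), so k ≡ 185·29 ≡ 9 (mod 206).
x = 310 + 873·9 = 8167.

8167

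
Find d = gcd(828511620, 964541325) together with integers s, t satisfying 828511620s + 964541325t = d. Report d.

15

Repeated division:
964541325 = 1×828511620 + 136029705
828511620 = 6×136029705 + 12333390
136029705 = 11×12333390 + 362415
12333390 = 34×362415 + 11280
362415 = 32×11280 + 1455
11280 = 7×1455 + 1095
1455 = 1×1095 + 360
1095 = 3×360 + 15
360 = 24×15 + 0
gcd(828511620, 964541325) = 15.
Express as a combination:
15 = 1095 − 3·360
15 = −3·1455 + 4·1095
15 = 4·11280 − 31·1455
15 = −31·362415 + 996·11280
15 = 996·12333390 − 33895·362415
15 = −33895·136029705 + 373841·12333390
15 = 373841·828511620 − 2276941·136029705
15 = −2276941·964541325 + 2650782·828511620
So 15 = (-2276941)·964541325 + (2650782)·828511620.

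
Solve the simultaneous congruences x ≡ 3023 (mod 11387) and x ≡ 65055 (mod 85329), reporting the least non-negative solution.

Write x = 3023 + 11387·k. Then 11387·k ≡ 65055 − 3023 ≡ 62032 (mod 85329).
Need 11387⁻¹ mod 85329. Extended Euclid on (85329, 11387):
85329 = 7*11387 + 5620
11387 = 2*5620 + 147
5620 = 38*147 + 34
147 = 4*34 + 11
34 = 3*11 + 1
11 = 11*1 + 0
Back-substitute:
1 = 34 − 3·11
1 = −3·147 + 13·34
1 = 13·5620 − 497·147
1 = −497·11387 + 1007·5620
1 = 1007·85329 − 7546·11387
11387⁻¹ ≡ 77783 (mod 85329), so k ≡ 77783·62032 ≡ 21422 (mod 85329).
x = 3023 + 11387·21422 = 243935337.

243935337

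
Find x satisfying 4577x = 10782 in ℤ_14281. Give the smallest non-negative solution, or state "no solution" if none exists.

6848

First find gcd(4577, 14281):
14281 = 3*4577 + 550
4577 = 8*550 + 177
550 = 3*177 + 19
177 = 9*19 + 6
19 = 3*6 + 1
6 = 6*1 + 0
gcd = 1, so a unique solution mod 14281 exists.
Back-substitute for the Bézout coefficients:
1 = 19 − 3·6
1 = −3·177 + 28·19
1 = 28·550 − 87·177
1 = −87·4577 + 724·550
1 = 724·14281 − 2259·4577
So 4577·(-2259) ≡ 1 (mod 14281), giving 4577⁻¹ ≡ 12022.
x ≡ 4577⁻¹·10782 ≡ 12022·10782 ≡ 6848 (mod 14281).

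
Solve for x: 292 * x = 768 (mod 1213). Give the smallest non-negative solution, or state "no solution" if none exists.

First find gcd(292, 1213):
1213 = 4*292 + 45
292 = 6*45 + 22
45 = 2*22 + 1
22 = 22*1 + 0
gcd = 1, so a unique solution mod 1213 exists.
Back-substitute for the Bézout coefficients:
1 = 45 − 2·22
1 = −2·292 + 13·45
1 = 13·1213 − 54·292
So 292·(-54) ≡ 1 (mod 1213), giving 292⁻¹ ≡ 1159.
x ≡ 292⁻¹·768 ≡ 1159·768 ≡ 983 (mod 1213).

983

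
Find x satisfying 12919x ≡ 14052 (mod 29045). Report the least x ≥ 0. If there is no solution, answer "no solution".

27243

First find gcd(12919, 29045):
29045 = 2×12919 + 3207
12919 = 4×3207 + 91
3207 = 35×91 + 22
91 = 4×22 + 3
22 = 7×3 + 1
3 = 3×1 + 0
gcd = 1, so a unique solution mod 29045 exists.
Back-substitute for the Bézout coefficients:
1 = 22 − 7·3
1 = −7·91 + 29·22
1 = 29·3207 − 1022·91
1 = −1022·12919 + 4117·3207
1 = 4117·29045 − 9256·12919
So 12919·(-9256) ≡ 1 (mod 29045), giving 12919⁻¹ ≡ 19789.
x ≡ 12919⁻¹·14052 ≡ 19789·14052 ≡ 27243 (mod 29045).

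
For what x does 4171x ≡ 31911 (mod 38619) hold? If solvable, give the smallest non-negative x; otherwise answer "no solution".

First find gcd(4171, 38619):
38619 = 9*4171 + 1080
4171 = 3*1080 + 931
1080 = 1*931 + 149
931 = 6*149 + 37
149 = 4*37 + 1
37 = 37*1 + 0
gcd = 1, so a unique solution mod 38619 exists.
Back-substitute for the Bézout coefficients:
1 = 149 − 4·37
1 = −4·931 + 25·149
1 = 25·1080 − 29·931
1 = −29·4171 + 112·1080
1 = 112·38619 − 1037·4171
So 4171·(-1037) ≡ 1 (mod 38619), giving 4171⁻¹ ≡ 37582.
x ≡ 4171⁻¹·31911 ≡ 37582·31911 ≡ 4776 (mod 38619).

4776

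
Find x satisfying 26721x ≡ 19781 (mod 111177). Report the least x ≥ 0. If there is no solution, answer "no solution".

no solution

gcd(26721, 111177):
111177 = 4×26721 + 4293
26721 = 6×4293 + 963
4293 = 4×963 + 441
963 = 2×441 + 81
441 = 5×81 + 36
81 = 2×36 + 9
36 = 4×9 + 0
gcd = 9, but 9 ∤ 19781, so the congruence has no solution.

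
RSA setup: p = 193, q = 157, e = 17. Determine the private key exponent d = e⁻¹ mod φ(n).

15857

φ(n) = (p−1)(q−1) = 192·156 = 29952.
Need d with 17·d ≡ 1 (mod 29952). Apply the extended Euclidean algorithm:
29952 = 1761×17 + 15
17 = 1×15 + 2
15 = 7×2 + 1
2 = 2×1 + 0
Back-substitute:
1 = 15 − 7·2
1 = −7·17 + 8·15
1 = 8·29952 − 14095·17
So 17·(-14095) ≡ 1 (mod 29952), hence d ≡ -14095 ≡ 15857 (mod 29952).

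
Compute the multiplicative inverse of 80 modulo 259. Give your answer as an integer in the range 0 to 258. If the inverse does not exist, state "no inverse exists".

68

Extended Euclidean algorithm:
259 = 3*80 + 19
80 = 4*19 + 4
19 = 4*4 + 3
4 = 1*3 + 1
3 = 3*1 + 0
gcd = 1, so the inverse exists. Back-substitute:
1 = 4 − 3
1 = −19 + 5·4
1 = 5·80 − 21·19
1 = −21·259 + 68·80
So 80·68 ≡ 1 (mod 259).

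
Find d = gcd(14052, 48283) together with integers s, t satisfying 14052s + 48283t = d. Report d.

Euclidean algorithm:
48283 = 3·14052 + 6127
14052 = 2·6127 + 1798
6127 = 3·1798 + 733
1798 = 2·733 + 332
733 = 2·332 + 69
332 = 4·69 + 56
69 = 1·56 + 13
56 = 4·13 + 4
13 = 3·4 + 1
4 = 4·1 + 0
gcd(14052, 48283) = 1.
Back-substituting:
1 = 13 − 3·4
1 = −3·56 + 13·13
1 = 13·69 − 16·56
1 = −16·332 + 77·69
1 = 77·733 − 170·332
1 = −170·1798 + 417·733
1 = 417·6127 − 1421·1798
1 = −1421·14052 + 3259·6127
1 = 3259·48283 − 11198·14052
So 1 = (3259)·48283 + (-11198)·14052.

1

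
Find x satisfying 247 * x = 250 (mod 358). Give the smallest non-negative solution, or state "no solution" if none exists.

First find gcd(247, 358):
358 = 1×247 + 111
247 = 2×111 + 25
111 = 4×25 + 11
25 = 2×11 + 3
11 = 3×3 + 2
3 = 1×2 + 1
2 = 2×1 + 0
gcd = 1, so a unique solution mod 358 exists.
Back-substitute for the Bézout coefficients:
1 = 3 − 2
1 = −11 + 4·3
1 = 4·25 − 9·11
1 = −9·111 + 40·25
1 = 40·247 − 89·111
1 = −89·358 + 129·247
So 247·(129) ≡ 1 (mod 358), giving 247⁻¹ ≡ 129.
x ≡ 247⁻¹·250 ≡ 129·250 ≡ 30 (mod 358).

30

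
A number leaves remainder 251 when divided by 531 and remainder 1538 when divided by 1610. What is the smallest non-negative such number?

Write x = 251 + 531·k. Then 531·k ≡ 1538 − 251 ≡ 1287 (mod 1610).
Need 531⁻¹ mod 1610. Extended Euclid on (1610, 531):
1610 = 3×531 + 17
531 = 31×17 + 4
17 = 4×4 + 1
4 = 4×1 + 0
Back-substitute:
1 = 17 − 4·4
1 = −4·531 + 125·17
1 = 125·1610 − 379·531
531⁻¹ ≡ 1231 (mod 1610), so k ≡ 1231·1287 ≡ 57 (mod 1610).
x = 251 + 531·57 = 30518.

30518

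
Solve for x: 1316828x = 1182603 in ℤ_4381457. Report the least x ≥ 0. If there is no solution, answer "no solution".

First find gcd(1316828, 4381457):
4381457 = 3·1316828 + 430973
1316828 = 3·430973 + 23909
430973 = 18·23909 + 611
23909 = 39·611 + 80
611 = 7·80 + 51
80 = 1·51 + 29
51 = 1·29 + 22
29 = 1·22 + 7
22 = 3·7 + 1
7 = 7·1 + 0
gcd = 1, so a unique solution mod 4381457 exists.
Back-substitute for the Bézout coefficients:
1 = 22 − 3·7
1 = −3·29 + 4·22
1 = 4·51 − 7·29
1 = −7·80 + 11·51
1 = 11·611 − 84·80
1 = −84·23909 + 3287·611
1 = 3287·430973 − 59250·23909
1 = −59250·1316828 + 181037·430973
1 = 181037·4381457 − 602361·1316828
So 1316828·(-602361) ≡ 1 (mod 4381457), giving 1316828⁻¹ ≡ 3779096.
x ≡ 1316828⁻¹·1182603 ≡ 3779096·1182603 ≡ 879205 (mod 4381457).

879205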